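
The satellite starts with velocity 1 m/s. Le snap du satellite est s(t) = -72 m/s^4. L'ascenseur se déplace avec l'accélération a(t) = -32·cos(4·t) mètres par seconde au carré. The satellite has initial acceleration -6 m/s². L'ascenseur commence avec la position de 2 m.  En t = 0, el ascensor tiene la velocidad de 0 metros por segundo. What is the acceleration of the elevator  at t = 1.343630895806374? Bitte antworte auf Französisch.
Nous avons l'accélération a(t) = -32·cos(4·t). En substituant t = 1.343630895806374: a(1.343630895806374) = -19.6736567523987.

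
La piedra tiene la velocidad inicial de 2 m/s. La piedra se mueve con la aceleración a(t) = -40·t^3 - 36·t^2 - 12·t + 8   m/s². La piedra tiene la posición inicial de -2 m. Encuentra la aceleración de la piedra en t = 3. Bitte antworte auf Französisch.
Nous avons l'accélération a(t) = -40·t^3 - 36·t^2 - 12·t + 8. En substituant t = 3: a(3) = -1432.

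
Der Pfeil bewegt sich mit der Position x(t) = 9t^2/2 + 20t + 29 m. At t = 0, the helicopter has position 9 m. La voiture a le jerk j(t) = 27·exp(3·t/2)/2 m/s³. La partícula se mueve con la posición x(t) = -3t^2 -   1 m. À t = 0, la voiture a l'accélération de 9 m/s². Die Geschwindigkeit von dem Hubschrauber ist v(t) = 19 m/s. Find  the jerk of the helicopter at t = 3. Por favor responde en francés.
En partant de la vitesse v(t) = 19, nous prenons 2 dérivées. En dérivant la vitesse, nous obtenons l'accélération: a(t) = 0. En dérivant l'accélération, nous obtenons le jerk: j(t) = 0. En utilisant j(t) = 0 et en substituant t = 3, nous trouvons j = 0.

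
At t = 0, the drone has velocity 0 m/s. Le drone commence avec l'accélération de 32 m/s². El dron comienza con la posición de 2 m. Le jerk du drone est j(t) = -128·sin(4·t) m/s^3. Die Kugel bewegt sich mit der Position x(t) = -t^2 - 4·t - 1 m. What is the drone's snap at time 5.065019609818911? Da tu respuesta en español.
Debemos derivar nuestra ecuación de la sacudida j(t) = -128·sin(4·t) 1 vez. Derivando la sacudida, obtenemos el snap: s(t) = -512·cos(4·t). De la ecuación del snap s(t) = -512·cos(4·t), sustituimos t = 5.065019609818911 para obtener s = -81.7093183545434.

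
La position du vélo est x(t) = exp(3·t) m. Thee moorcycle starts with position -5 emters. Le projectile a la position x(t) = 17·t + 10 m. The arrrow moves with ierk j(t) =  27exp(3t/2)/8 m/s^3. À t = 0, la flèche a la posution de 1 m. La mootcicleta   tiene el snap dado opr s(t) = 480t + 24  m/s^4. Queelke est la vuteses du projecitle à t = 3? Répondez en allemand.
Um dies zu lösen, müssen wir 1 Ableitung unserer Gleichung für die Position x(t) = 17·t + 10 nehmen. Die Ableitung von der Position ergibt die Geschwindigkeit: v(t) = 17. Aus der Gleichung für die Geschwindigkeit v(t) = 17, setzen wir t = 3 ein und erhalten v = 17.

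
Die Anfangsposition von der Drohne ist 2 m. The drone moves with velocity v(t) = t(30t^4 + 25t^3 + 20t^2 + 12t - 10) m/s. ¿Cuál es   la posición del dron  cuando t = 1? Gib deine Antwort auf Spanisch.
Debemos encontrar la antiderivada de nuestra ecuación de la velocidad v(t) = t·(30·t^4 + 25·t^3 + 20·t^2 + 12·t - 10) 1 vez. La integral de la velocidad, con x(0) = 2, da la posición: x(t) = 5·t^6 + 5·t^5 + 5·t^4 + 4·t^3 - 5·t^2 + 2. Usando x(t) = 5·t^6 + 5·t^5 + 5·t^4 + 4·t^3 - 5·t^2 + 2 y sustituyendo t = 1, encontramos x = 16.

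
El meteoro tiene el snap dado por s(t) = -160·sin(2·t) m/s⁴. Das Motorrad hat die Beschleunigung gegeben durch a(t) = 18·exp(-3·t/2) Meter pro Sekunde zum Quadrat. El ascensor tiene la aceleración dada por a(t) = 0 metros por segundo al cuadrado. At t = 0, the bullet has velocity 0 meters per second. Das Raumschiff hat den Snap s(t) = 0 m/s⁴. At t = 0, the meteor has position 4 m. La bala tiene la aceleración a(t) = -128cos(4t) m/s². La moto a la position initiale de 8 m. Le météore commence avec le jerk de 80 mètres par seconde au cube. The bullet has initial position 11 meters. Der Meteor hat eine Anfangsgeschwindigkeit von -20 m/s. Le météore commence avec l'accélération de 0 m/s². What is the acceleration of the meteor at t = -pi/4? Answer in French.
Nous devons intégrer notre équation du snap s(t) = -160·sin(2·t) 2 fois. L'intégrale du snap est le jerk. En utilisant j(0) = 80, nous obtenons j(t) = 80·cos(2·t). En intégrant le jerk et en utilisant la condition initiale a(0) = 0, nous obtenons a(t) = 40·sin(2·t). En utilisant a(t) = 40·sin(2·t) et en substituant t = -pi/4, nous trouvons a = -40.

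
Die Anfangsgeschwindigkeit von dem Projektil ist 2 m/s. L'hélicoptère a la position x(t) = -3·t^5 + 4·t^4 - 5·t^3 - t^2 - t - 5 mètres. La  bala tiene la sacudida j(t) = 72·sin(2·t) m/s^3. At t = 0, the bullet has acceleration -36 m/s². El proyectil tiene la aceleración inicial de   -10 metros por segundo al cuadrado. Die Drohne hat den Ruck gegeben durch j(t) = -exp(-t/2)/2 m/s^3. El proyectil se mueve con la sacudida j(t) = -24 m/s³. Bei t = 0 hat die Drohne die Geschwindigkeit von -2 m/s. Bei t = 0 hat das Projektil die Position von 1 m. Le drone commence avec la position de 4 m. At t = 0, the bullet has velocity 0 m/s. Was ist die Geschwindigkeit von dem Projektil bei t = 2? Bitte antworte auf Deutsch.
Wir müssen das Integral unserer Gleichung für den Ruck j(t) = -24 2-mal finden. Das Integral von dem Ruck, mit a(0) = -10, ergibt die Beschleunigung: a(t) = -24·t - 10. Mit ∫a(t)dt und Anwendung von v(0) = 2, finden wir v(t) = -12·t^2 - 10·t + 2. Mit v(t) = -12·t^2 - 10·t + 2 und Einsetzen von t = 2, finden wir v = -66.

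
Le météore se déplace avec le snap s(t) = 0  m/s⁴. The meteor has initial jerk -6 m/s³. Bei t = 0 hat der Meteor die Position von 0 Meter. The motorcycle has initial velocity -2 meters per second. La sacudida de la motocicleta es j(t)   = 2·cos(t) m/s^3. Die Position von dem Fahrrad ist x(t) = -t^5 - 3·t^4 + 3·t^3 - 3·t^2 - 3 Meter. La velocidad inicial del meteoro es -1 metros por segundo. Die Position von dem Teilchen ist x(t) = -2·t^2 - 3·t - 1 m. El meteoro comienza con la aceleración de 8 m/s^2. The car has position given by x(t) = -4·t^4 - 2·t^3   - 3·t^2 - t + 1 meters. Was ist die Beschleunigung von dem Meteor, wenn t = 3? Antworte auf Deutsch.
Ausgehend von dem Snap s(t) = 0, nehmen wir 2 Integrale. Mit ∫s(t)dt und Anwendung von j(0) = -6, finden wir j(t) = -6. Mit ∫j(t)dt und Anwendung von a(0) = 8, finden wir a(t) = 8 - 6·t. Aus der Gleichung für die Beschleunigung a(t) = 8 - 6·t, setzen wir t = 3 ein und erhalten a = -10.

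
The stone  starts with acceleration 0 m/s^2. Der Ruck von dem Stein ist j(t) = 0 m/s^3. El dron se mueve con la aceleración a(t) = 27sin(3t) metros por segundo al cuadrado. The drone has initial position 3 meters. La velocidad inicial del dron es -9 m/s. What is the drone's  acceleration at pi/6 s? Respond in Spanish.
Usando a(t) = 27·sin(3·t) y sustituyendo t = pi/6, encontramos a = 27.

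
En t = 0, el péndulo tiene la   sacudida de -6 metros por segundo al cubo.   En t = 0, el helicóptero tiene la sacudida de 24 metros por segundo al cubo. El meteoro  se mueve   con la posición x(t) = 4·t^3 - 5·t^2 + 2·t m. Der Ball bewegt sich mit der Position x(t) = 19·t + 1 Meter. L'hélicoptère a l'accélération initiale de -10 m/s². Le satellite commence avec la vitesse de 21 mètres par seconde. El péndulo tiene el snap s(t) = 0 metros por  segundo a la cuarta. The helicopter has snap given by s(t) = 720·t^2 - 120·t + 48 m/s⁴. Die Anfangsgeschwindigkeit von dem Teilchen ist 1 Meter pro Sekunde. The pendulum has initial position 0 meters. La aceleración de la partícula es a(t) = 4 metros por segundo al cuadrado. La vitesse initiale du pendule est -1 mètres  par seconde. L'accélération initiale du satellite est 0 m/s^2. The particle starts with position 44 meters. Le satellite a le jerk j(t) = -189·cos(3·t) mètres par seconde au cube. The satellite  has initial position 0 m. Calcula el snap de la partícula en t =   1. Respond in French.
Pour résoudre ceci, nous devons prendre 2 dérivées de notre équation de l'accélération a(t) = 4. En prenant d/dt de a(t), nous trouvons j(t) = 0. En dérivant le jerk, nous obtenons le snap: s(t) = 0. Nous avons le snap s(t) = 0. En substituant t = 1: s(1) = 0.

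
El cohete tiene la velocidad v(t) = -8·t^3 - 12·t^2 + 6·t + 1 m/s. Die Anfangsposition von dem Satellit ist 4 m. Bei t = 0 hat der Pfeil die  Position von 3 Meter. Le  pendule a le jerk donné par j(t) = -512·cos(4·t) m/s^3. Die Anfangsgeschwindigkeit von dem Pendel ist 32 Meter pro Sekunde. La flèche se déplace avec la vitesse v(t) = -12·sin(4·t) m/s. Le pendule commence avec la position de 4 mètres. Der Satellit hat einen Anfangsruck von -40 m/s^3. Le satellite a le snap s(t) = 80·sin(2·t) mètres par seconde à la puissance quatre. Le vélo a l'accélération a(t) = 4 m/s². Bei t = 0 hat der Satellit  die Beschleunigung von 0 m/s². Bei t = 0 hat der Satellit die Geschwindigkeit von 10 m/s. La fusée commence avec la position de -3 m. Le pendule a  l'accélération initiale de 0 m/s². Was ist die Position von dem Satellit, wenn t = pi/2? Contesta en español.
Necesitamos integrar nuestra ecuación del snap s(t) = 80·sin(2·t) 4 veces. La integral del snap es la sacudida. Usando j(0) = -40, obtenemos j(t) = -40·cos(2·t). La antiderivada de la sacudida, con a(0) = 0, da la aceleración: a(t) = -20·sin(2·t). Tomando ∫a(t)dt y aplicando v(0) = 10, encontramos v(t) = 10·cos(2·t). Tomando ∫v(t)dt y aplicando x(0) = 4, encontramos x(t) = 5·sin(2·t) + 4. De la ecuación de la posición x(t) = 5·sin(2·t) + 4, sustituimos t = pi/2 para obtener x = 4.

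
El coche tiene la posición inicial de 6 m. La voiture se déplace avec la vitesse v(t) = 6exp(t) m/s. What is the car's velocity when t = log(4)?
From the given velocity equation v(t) = 6·exp(t), we substitute t = log(4) to get v = 24.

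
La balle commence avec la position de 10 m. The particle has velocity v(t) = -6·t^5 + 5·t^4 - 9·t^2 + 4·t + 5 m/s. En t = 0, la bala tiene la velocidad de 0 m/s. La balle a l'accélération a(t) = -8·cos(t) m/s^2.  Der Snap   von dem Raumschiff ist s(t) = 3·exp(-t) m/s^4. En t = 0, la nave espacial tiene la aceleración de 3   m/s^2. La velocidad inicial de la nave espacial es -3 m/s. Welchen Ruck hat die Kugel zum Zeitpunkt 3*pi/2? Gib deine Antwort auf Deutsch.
Ausgehend von der Beschleunigung a(t) = -8·cos(t), nehmen wir 1 Ableitung. Mit d/dt von a(t) finden wir j(t) = 8·sin(t). Aus der Gleichung für den Ruck j(t) = 8·sin(t), setzen wir t = 3*pi/2 ein und erhalten j = -8.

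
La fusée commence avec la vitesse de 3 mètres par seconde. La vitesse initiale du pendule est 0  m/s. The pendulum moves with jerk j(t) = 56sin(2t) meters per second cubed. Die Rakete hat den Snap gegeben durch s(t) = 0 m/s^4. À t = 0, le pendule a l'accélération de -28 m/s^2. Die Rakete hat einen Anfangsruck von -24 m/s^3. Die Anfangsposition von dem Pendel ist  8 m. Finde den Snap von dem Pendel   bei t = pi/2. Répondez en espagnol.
Debemos derivar nuestra ecuación de la sacudida j(t) = 56·sin(2·t) 1 vez. Derivando la sacudida, obtenemos el snap: s(t) = 112·cos(2·t). De la ecuación del snap s(t) = 112·cos(2·t), sustituimos t = pi/2 para obtener s = -112.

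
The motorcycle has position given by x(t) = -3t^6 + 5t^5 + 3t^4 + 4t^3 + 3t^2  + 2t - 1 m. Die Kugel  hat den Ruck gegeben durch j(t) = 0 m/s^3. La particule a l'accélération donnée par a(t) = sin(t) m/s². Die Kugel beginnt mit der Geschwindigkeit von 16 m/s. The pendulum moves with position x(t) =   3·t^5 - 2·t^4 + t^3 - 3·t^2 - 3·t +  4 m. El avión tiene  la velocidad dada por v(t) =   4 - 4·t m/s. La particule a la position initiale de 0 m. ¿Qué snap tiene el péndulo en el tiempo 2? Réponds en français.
En partant de la position x(t) = 3·t^5 - 2·t^4 + t^3 - 3·t^2 - 3·t + 4, nous prenons 4 dérivées. La dérivée de la position donne la vitesse: v(t) = 15·t^4 - 8·t^3 + 3·t^2 - 6·t - 3. En prenant d/dt de v(t), nous trouvons a(t) = 60·t^3 - 24·t^2 + 6·t - 6. La dérivée de l'accélération donne le jerk: j(t) = 180·t^2 - 48·t + 6. La dérivée du jerk donne le snap: s(t) = 360·t - 48. En utilisant s(t) = 360·t - 48 et en substituant t = 2, nous trouvons s = 672.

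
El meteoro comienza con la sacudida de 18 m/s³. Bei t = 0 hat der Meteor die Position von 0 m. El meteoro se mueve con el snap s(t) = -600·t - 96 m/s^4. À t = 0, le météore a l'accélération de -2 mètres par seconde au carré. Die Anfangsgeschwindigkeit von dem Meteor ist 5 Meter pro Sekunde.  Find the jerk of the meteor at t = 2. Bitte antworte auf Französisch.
Nous devons trouver l'intégrale de notre équation du snap s(t) = -600·t - 96 1 fois. L'intégrale du snap, avec j(0) = 18, donne le jerk: j(t) = -300·t^2 - 96·t + 18. De l'équation du jerk j(t) = -300·t^2 - 96·t + 18, nous substituons t = 2 pour obtenir j = -1374.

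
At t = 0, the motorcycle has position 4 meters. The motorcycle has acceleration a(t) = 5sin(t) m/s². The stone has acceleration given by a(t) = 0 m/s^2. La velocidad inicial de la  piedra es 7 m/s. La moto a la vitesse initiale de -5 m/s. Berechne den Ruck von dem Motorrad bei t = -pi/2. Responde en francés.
Nous devons dériver notre équation de l'accélération a(t) = 5·sin(t) 1 fois. En dérivant l'accélération, nous obtenons le jerk: j(t) = 5·cos(t). Nous avons le jerk j(t) = 5·cos(t). En substituant t = -pi/2: j(-pi/2) = 0.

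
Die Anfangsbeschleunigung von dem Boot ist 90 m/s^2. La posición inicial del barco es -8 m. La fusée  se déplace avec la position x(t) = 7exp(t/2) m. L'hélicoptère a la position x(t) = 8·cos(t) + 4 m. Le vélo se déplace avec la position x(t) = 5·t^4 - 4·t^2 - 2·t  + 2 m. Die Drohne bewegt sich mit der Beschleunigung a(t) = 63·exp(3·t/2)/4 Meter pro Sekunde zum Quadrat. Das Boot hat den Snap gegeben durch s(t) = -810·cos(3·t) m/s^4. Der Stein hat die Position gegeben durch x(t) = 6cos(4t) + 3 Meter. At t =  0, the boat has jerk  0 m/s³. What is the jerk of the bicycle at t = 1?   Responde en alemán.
Um dies zu lösen, müssen wir 3 Ableitungen unserer Gleichung für die Position x(t) = 5·t^4 - 4·t^2 - 2·t + 2 nehmen. Mit d/dt von x(t) finden wir v(t) = 20·t^3 - 8·t - 2. Die Ableitung von der Geschwindigkeit ergibt die Beschleunigung: a(t) = 60·t^2 - 8. Mit d/dt von a(t) finden wir j(t) = 120·t. Aus der Gleichung für den Ruck j(t) = 120·t, setzen wir t = 1 ein und erhalten j = 120.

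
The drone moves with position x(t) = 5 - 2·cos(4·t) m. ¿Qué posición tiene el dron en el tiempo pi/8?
Tenemos la posición x(t) = 5 - 2·cos(4·t). Sustituyendo t = pi/8: x(pi/8) = 5.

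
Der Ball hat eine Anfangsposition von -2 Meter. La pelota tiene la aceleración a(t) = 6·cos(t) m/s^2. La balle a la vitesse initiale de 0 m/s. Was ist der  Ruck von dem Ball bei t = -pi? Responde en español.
Debemos derivar nuestra ecuación de la aceleración a(t) = 6·cos(t) 1 vez. La derivada de la aceleración da la sacudida: j(t) = -6·sin(t). Tenemos la sacudida j(t) = -6·sin(t). Sustituyendo t = -pi: j(-pi) = 0.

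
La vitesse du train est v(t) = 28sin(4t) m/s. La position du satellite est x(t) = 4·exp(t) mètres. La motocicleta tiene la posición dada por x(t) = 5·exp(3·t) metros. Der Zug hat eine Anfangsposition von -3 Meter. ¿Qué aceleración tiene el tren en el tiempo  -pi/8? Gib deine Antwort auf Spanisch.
Partiendo de la velocidad v(t) = 28·sin(4·t), tomamos 1 derivada. Derivando la velocidad, obtenemos la aceleración: a(t) = 112·cos(4·t). De la ecuación de la aceleración a(t) = 112·cos(4·t), sustituimos t = -pi/8 para obtener a = 0.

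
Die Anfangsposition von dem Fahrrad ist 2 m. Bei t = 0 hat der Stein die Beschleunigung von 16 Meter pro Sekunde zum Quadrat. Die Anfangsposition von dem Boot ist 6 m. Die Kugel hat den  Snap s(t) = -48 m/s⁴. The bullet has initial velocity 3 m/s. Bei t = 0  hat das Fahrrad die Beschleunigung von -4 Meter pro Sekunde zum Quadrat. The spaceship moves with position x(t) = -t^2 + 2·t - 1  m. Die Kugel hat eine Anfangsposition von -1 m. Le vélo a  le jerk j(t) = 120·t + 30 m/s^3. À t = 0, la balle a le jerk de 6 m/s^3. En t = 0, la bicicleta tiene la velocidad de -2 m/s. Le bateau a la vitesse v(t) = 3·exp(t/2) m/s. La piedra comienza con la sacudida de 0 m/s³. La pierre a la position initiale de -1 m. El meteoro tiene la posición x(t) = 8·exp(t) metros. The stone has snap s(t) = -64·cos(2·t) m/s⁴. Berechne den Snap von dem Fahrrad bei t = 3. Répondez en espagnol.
Para resolver esto, necesitamos tomar 1 derivada de nuestra ecuación de la sacudida j(t) = 120·t + 30. La derivada de la sacudida da el snap: s(t) = 120. De la ecuación del snap s(t) = 120, sustituimos t = 3 para obtener s = 120.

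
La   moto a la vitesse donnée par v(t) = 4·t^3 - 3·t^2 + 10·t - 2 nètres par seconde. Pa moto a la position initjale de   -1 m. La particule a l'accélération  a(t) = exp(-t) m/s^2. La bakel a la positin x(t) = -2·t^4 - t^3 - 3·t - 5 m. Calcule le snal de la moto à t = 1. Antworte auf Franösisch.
En partant de la vitesse v(t) = 4·t^3 - 3·t^2 + 10·t - 2, nous prenons 3 dérivées. La dérivée de la vitesse donne l'accélération: a(t) = 12·t^2 - 6·t + 10. La dérivée de l'accélération donne le jerk: j(t) = 24·t - 6. En prenant d/dt de j(t), nous trouvons s(t) = 24. De l'équation du snap s(t) = 24, nous substituons t = 1 pour obtenir s = 24.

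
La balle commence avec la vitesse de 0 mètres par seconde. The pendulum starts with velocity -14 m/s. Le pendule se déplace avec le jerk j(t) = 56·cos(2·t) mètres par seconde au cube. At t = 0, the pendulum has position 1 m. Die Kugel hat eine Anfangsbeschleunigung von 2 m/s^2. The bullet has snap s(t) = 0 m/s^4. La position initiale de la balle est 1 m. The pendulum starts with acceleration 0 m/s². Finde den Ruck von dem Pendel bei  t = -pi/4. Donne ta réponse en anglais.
Using j(t) = 56·cos(2·t) and substituting t = -pi/4, we find j = 0.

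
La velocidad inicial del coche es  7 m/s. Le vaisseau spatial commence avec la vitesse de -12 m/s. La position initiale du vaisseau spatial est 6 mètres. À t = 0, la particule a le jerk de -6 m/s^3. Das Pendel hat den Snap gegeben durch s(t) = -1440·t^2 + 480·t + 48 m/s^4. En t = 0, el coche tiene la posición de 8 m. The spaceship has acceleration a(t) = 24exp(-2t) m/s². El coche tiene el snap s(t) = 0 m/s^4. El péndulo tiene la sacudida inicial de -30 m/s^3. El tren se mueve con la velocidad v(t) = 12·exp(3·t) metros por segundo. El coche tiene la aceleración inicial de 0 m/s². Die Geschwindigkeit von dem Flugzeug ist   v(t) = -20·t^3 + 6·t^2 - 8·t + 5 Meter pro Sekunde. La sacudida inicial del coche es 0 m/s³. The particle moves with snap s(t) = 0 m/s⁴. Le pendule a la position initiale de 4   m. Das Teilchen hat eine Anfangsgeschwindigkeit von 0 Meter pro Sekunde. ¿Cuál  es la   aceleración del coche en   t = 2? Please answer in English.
We need to integrate our snap equation s(t) = 0 2 times. Integrating snap and using the initial condition j(0) = 0, we get j(t) = 0. Taking ∫j(t)dt and applying a(0) = 0, we find a(t) = 0. Using a(t) = 0 and substituting t = 2, we find a = 0.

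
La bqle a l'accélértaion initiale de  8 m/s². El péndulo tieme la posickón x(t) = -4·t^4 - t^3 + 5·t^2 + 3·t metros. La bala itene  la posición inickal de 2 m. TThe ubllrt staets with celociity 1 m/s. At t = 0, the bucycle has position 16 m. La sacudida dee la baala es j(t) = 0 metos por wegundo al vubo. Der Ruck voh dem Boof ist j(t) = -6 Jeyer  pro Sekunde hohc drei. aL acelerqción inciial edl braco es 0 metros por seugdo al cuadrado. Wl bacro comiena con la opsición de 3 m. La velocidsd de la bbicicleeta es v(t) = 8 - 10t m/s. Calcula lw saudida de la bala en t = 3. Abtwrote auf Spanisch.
Usando j(t) = 0 y sustituyendo t = 3, encontramos j = 0.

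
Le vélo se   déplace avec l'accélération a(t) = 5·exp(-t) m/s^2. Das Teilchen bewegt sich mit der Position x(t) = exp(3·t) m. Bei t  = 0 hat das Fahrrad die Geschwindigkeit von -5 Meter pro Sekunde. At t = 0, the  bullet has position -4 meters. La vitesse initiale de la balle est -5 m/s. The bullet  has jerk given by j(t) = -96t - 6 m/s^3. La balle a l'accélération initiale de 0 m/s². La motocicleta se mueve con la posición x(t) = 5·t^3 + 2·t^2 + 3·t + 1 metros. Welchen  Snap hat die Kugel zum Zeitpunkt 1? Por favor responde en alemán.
Wir müssen unsere Gleichung für den Ruck j(t) = -96·t - 6 1-mal ableiten. Mit d/dt von j(t) finden wir s(t) = -96. Wir haben den Snap s(t) = -96. Durch Einsetzen von t = 1: s(1) = -96.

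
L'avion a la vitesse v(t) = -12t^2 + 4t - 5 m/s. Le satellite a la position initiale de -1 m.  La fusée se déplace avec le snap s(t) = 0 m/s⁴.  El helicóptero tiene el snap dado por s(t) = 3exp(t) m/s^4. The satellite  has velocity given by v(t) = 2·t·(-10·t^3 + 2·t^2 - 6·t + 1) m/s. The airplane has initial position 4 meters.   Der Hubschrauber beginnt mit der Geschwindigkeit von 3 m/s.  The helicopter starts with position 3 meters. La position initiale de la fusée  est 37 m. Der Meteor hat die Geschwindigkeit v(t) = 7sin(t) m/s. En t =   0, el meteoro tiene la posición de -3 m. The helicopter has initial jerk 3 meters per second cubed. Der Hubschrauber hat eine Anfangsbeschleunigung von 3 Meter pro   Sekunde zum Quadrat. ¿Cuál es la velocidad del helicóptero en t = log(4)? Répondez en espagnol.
Necesitamos integrar nuestra ecuación del snap s(t) = 3·exp(t) 3 veces. Integrando el snap y usando la condición inicial j(0) = 3, obtenemos j(t) = 3·exp(t). Tomando ∫j(t)dt y aplicando a(0) = 3, encontramos a(t) = 3·exp(t). Integrando la aceleración y usando la condición inicial v(0) = 3, obtenemos v(t) = 3·exp(t). Usando v(t) = 3·exp(t) y sustituyendo t = log(4), encontramos v = 12.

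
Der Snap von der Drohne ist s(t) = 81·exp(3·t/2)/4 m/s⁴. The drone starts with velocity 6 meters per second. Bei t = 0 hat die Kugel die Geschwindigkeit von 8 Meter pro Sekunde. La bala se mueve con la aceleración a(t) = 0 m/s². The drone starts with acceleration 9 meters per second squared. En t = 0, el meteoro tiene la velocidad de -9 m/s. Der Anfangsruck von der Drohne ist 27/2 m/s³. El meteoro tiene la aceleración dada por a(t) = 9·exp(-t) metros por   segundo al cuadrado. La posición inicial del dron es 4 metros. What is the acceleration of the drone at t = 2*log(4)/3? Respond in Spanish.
Debemos encontrar la antiderivada de nuestra ecuación del snap s(t) = 81·exp(3·t/2)/4 2 veces. La antiderivada del snap, con j(0) = 27/2, da la sacudida: j(t) = 27·exp(3·t/2)/2. Integrando la sacudida y usando la condición inicial a(0) = 9, obtenemos a(t) = 9·exp(3·t/2). Usando a(t) = 9·exp(3·t/2) y sustituyendo t = 2*log(4)/3, encontramos a = 36.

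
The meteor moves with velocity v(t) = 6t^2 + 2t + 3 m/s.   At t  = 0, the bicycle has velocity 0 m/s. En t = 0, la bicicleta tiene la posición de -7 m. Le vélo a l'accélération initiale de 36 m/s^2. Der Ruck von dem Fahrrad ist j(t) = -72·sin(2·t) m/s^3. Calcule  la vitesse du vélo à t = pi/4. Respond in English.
Starting from jerk j(t) = -72·sin(2·t), we take 2 antiderivatives. The integral of jerk, with a(0) = 36, gives acceleration: a(t) = 36·cos(2·t). The integral of acceleration, with v(0) = 0, gives velocity: v(t) = 18·sin(2·t). We have velocity v(t) = 18·sin(2·t). Substituting t = pi/4: v(pi/4) = 18.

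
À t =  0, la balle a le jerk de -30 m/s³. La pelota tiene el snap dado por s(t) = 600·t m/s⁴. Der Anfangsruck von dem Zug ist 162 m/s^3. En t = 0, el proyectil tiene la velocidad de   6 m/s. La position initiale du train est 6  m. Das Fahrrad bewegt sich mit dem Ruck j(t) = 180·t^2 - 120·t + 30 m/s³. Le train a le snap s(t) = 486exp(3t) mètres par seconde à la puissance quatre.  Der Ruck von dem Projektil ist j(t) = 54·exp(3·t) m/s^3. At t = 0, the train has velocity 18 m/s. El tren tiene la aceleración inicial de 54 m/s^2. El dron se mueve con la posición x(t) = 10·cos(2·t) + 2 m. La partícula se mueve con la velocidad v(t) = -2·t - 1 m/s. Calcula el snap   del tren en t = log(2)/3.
Tenemos el snap s(t) = 486·exp(3·t). Sustituyendo t = log(2)/3: s(log(2)/3) = 972.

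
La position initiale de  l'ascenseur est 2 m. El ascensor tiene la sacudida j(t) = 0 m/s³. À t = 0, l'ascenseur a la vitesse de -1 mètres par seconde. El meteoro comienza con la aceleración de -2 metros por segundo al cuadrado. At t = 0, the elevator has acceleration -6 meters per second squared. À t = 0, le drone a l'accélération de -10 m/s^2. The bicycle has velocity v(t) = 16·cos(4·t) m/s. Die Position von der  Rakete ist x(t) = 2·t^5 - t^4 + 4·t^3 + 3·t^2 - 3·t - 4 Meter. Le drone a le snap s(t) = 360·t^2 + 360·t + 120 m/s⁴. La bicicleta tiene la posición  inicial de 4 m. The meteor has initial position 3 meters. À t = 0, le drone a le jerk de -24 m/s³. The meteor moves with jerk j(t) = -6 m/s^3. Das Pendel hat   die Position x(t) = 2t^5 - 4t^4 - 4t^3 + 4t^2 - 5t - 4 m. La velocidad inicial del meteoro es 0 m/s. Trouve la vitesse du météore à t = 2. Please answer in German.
Wir müssen die Stammfunktion unserer Gleichung für den Ruck j(t) = -6 2-mal finden. Durch Integration von dem Ruck und Verwendung der Anfangsbedingung a(0) = -2, erhalten wir a(t) = -6·t - 2. Mit ∫a(t)dt und Anwendung von v(0) = 0, finden wir v(t) = t·(-3·t - 2). Aus der Gleichung für die Geschwindigkeit v(t) = t·(-3·t - 2), setzen wir t = 2 ein und erhalten v = -16.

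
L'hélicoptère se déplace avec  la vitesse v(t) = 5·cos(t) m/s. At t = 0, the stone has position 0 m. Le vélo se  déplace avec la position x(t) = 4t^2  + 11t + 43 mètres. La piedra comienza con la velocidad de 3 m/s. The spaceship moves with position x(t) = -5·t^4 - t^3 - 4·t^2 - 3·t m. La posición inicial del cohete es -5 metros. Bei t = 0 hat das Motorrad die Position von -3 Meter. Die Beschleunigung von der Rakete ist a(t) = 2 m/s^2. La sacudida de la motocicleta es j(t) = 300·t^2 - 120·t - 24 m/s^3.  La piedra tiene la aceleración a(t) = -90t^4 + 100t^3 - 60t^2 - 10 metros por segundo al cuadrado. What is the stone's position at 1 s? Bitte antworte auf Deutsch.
Wir müssen unsere Gleichung für die Beschleunigung a(t) = -90·t^4 + 100·t^3 - 60·t^2 - 10 2-mal integrieren. Mit ∫a(t)dt und Anwendung von v(0) = 3, finden wir v(t) = -18·t^5 + 25·t^4 - 20·t^3 - 10·t + 3. Durch Integration von der Geschwindigkeit und Verwendung der Anfangsbedingung x(0) = 0, erhalten wir x(t) = -3·t^6 + 5·t^5 - 5·t^4 - 5·t^2 + 3·t. Mit x(t) = -3·t^6 + 5·t^5 - 5·t^4 - 5·t^2 + 3·t und Einsetzen von t = 1, finden wir x = -5.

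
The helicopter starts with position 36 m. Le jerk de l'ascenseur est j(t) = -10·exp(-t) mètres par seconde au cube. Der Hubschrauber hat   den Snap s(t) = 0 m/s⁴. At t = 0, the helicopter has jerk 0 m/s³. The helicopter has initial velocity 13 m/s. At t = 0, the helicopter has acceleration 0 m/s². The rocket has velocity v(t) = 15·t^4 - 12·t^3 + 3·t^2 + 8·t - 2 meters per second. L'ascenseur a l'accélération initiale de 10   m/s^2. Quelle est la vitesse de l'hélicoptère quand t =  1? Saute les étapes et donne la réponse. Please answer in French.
À t = 1, v = 13.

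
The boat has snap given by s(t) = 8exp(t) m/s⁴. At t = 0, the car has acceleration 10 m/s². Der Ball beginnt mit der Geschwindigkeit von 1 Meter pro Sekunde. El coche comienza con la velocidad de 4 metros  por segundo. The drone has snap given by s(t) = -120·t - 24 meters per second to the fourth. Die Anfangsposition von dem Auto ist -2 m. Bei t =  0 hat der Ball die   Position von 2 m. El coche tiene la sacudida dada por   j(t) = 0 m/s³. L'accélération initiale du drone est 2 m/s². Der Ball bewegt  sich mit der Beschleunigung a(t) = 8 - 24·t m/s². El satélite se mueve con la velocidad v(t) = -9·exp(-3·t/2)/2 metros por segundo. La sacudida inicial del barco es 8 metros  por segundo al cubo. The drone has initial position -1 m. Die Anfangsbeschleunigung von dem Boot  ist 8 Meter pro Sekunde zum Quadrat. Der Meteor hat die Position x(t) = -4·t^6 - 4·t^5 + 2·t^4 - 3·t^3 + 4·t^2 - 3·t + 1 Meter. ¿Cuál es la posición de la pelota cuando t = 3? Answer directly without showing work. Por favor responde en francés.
x(3) = -67.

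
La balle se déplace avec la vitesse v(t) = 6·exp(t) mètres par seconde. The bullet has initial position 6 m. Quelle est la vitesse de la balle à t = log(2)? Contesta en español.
Usando v(t) = 6·exp(t) y sustituyendo t = log(2), encontramos v = 12.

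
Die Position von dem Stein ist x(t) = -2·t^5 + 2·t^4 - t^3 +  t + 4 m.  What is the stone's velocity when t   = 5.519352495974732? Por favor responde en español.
Debemos derivar nuestra ecuación de la posición x(t) = -2·t^5 + 2·t^4 - t^3 + t + 4 1 vez. Tomando d/dt de x(t), encontramos v(t) = -10·t^4 + 8·t^3 - 3·t^2 + 1. De la ecuación de la velocidad v(t) = -10·t^4 + 8·t^3 - 3·t^2 + 1, sustituimos t = 5.519352495974732 para obtener v = -8025.38755815779.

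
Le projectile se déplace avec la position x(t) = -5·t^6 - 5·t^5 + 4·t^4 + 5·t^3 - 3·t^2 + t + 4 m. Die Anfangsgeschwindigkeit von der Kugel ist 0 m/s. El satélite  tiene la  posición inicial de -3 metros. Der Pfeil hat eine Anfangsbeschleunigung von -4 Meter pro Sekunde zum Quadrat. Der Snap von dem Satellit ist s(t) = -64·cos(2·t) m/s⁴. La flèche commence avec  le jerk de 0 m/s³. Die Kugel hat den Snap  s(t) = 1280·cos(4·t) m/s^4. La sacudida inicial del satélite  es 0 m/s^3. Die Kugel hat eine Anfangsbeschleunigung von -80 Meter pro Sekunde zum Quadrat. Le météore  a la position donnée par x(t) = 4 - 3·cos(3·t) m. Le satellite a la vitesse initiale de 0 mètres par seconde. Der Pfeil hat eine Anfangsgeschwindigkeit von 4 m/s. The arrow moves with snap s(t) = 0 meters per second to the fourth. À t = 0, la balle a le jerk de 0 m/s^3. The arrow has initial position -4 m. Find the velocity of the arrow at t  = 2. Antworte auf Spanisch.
Para resolver esto, necesitamos tomar 3 antiderivadas de nuestra ecuación del snap s(t) = 0. Tomando ∫s(t)dt y aplicando j(0) = 0, encontramos j(t) = 0. La antiderivada de la sacudida es la aceleración. Usando a(0) = -4, obtenemos a(t) = -4. La antiderivada de la aceleración, con v(0) = 4, da la velocidad: v(t) = 4 - 4·t. Usando v(t) = 4 - 4·t y sustituyendo t = 2, encontramos v = -4.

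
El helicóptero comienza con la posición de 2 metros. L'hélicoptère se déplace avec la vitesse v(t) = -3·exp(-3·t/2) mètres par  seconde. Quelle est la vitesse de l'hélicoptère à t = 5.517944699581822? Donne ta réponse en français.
Nous avons la vitesse v(t) = -3·exp(-3·t/2). En substituant t = 5.517944699581822: v(5.517944699581822) = -0.000762960146479937.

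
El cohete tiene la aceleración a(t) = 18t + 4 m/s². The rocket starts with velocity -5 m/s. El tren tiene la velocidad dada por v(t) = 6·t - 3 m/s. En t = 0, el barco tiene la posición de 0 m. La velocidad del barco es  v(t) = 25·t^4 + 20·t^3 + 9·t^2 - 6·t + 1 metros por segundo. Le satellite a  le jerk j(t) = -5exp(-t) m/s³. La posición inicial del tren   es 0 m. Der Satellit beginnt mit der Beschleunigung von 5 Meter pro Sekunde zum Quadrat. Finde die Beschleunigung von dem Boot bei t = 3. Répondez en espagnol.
Para resolver esto, necesitamos tomar 1 derivada de nuestra ecuación de la velocidad v(t) = 25·t^4 + 20·t^3 + 9·t^2 - 6·t + 1. Tomando d/dt de v(t), encontramos a(t) = 100·t^3 + 60·t^2 + 18·t - 6. Tenemos la aceleración a(t) = 100·t^3 + 60·t^2 + 18·t - 6. Sustituyendo t = 3: a(3) = 3288.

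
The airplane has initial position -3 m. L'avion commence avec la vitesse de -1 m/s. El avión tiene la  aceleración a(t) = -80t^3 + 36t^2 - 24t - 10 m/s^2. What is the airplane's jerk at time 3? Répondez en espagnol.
Partiendo de la aceleración a(t) = -80·t^3 + 36·t^2 - 24·t - 10, tomamos 1 derivada. La derivada de la aceleración da la sacudida: j(t) = -240·t^2 + 72·t - 24. De la ecuación de la sacudida j(t) = -240·t^2 + 72·t - 24, sustituimos t = 3 para obtener j = -1968.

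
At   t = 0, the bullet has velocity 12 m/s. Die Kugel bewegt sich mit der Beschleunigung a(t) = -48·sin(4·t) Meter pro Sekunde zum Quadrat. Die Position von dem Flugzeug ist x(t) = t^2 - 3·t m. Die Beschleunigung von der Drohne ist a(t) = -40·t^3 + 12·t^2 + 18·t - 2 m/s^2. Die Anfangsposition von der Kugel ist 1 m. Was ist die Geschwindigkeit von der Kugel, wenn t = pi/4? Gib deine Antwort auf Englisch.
To solve this, we need to take 1 antiderivative of our acceleration equation a(t) = -48·sin(4·t). Finding the antiderivative of a(t) and using v(0) = 12: v(t) = 12·cos(4·t). From the given velocity equation v(t) = 12·cos(4·t), we substitute t = pi/4 to get v = -12.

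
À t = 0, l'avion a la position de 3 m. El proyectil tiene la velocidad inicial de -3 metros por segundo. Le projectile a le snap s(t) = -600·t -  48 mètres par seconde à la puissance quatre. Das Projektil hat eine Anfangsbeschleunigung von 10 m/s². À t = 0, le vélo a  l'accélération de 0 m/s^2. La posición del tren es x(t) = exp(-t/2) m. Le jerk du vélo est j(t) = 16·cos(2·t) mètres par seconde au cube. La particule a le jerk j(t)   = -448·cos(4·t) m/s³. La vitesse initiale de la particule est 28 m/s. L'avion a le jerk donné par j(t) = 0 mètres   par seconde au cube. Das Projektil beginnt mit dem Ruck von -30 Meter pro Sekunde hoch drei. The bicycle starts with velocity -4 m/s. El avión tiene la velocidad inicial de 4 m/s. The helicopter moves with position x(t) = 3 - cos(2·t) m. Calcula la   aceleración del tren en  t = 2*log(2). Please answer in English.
We must differentiate our position equation x(t) = exp(-t/2) 2 times. Taking d/dt of x(t), we find v(t) = -exp(-t/2)/2. Differentiating velocity, we get acceleration: a(t) = exp(-t/2)/4. Using a(t) = exp(-t/2)/4 and substituting t = 2*log(2), we find a = 1/8.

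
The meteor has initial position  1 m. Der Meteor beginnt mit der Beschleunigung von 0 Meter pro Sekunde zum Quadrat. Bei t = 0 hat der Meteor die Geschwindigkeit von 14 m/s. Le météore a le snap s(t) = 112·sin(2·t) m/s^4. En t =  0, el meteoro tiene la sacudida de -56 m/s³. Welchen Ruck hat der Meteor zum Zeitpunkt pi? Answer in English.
We must find the antiderivative of our snap equation s(t) = 112·sin(2·t) 1 time. Finding the antiderivative of s(t) and using j(0) = -56: j(t) = -56·cos(2·t). We have jerk j(t) = -56·cos(2·t). Substituting t = pi: j(pi) = -56.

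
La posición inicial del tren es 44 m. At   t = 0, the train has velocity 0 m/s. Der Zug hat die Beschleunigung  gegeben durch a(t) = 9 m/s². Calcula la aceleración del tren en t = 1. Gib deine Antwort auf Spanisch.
Usando a(t) = 9 y sustituyendo t = 1, encontramos a = 9.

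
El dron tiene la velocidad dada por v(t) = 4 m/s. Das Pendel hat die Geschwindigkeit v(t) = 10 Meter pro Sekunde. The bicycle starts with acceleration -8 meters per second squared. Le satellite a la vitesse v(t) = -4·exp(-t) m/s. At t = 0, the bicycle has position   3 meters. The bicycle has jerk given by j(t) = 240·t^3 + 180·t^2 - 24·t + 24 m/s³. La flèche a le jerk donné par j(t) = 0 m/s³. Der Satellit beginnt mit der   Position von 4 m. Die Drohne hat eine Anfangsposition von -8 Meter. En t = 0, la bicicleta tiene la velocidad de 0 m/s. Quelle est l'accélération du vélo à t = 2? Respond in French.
Nous devons trouver la primitive de notre équation du jerk j(t) = 240·t^3 + 180·t^2 - 24·t + 24 1 fois. La primitive du jerk, avec a(0) = -8, donne l'accélération: a(t) = 60·t^4 + 60·t^3 - 12·t^2 + 24·t - 8. En utilisant a(t) = 60·t^4 + 60·t^3 - 12·t^2 + 24·t - 8 et en substituant t = 2, nous trouvons a = 1432.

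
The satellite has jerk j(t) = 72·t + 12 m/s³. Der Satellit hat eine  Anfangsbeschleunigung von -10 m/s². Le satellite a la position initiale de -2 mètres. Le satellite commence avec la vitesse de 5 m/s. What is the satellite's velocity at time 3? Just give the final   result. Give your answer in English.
The velocity at t = 3 is v = 353.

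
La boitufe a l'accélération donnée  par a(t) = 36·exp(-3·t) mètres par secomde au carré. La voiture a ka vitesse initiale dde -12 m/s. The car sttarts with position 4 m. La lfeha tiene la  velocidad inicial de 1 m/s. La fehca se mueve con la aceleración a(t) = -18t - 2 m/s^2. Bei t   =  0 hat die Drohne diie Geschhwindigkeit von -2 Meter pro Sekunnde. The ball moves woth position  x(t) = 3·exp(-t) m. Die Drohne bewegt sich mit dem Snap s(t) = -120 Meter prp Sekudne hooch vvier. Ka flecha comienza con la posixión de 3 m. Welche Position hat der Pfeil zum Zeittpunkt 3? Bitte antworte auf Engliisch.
Starting from acceleration a(t) = -18·t - 2, we take 2 integrals. The integral of acceleration is velocity. Using v(0) = 1, we get v(t) = -9·t^2 - 2·t + 1. The antiderivative of velocity, with x(0) = 3, gives position: x(t) = -3·t^3 - t^2 + t + 3. Using x(t) = -3·t^3 - t^2 + t + 3 and substituting t = 3, we find x = -84.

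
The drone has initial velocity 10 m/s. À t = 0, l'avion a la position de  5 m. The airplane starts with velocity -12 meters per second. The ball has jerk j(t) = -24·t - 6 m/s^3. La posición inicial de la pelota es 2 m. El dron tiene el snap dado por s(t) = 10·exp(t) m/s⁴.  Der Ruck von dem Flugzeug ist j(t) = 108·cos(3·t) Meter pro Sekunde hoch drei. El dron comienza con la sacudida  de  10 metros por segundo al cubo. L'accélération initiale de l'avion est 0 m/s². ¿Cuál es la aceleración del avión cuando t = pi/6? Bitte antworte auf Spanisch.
Necesitamos integrar nuestra ecuación de la sacudida j(t) = 108·cos(3·t) 1 vez. La antiderivada de la sacudida es la aceleración. Usando a(0) = 0, obtenemos a(t) = 36·sin(3·t). Tenemos la aceleración a(t) = 36·sin(3·t). Sustituyendo t = pi/6: a(pi/6) = 36.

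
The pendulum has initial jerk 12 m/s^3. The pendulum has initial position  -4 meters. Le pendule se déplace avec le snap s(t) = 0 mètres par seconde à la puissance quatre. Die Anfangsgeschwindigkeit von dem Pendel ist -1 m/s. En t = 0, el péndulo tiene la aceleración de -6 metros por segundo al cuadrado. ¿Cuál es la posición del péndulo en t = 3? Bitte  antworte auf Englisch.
We need to integrate our snap equation s(t) = 0 4 times. Taking ∫s(t)dt and applying j(0) = 12, we find j(t) = 12. The antiderivative of jerk, with a(0) = -6, gives acceleration: a(t) = 12·t - 6. Integrating acceleration and using the initial condition v(0) = -1, we get v(t) = 6·t^2 - 6·t - 1. The integral of velocity is position. Using x(0) = -4, we get x(t) = 2·t^3 - 3·t^2 - t - 4. From the given position equation x(t) = 2·t^3 - 3·t^2 - t - 4, we substitute t = 3 to get x = 20.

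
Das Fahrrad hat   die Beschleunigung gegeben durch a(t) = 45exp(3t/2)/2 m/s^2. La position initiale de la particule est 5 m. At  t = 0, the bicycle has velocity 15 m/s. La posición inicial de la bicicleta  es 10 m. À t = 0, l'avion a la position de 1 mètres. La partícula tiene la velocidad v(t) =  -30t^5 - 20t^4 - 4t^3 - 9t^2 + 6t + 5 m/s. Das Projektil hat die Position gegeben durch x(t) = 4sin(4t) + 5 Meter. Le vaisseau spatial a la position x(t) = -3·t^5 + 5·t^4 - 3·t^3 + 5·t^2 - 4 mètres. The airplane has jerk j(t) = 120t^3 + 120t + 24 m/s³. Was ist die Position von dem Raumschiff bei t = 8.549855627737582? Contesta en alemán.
Mit x(t) = -3·t^5 + 5·t^4 - 3·t^3 + 5·t^2 - 4 und Einsetzen von t = 8.549855627737582, finden wir x = -111856.810435667.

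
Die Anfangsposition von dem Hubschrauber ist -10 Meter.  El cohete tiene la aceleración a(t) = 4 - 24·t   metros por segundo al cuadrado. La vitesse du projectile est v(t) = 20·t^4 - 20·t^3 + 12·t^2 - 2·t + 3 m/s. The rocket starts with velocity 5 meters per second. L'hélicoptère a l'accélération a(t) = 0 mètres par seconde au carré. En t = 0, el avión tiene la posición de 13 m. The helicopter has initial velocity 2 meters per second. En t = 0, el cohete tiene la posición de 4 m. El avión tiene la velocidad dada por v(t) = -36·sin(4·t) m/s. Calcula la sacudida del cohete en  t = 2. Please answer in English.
To solve this, we need to take 1 derivative of our acceleration equation a(t) = 4 - 24·t. Differentiating acceleration, we get jerk: j(t) = -24. Using j(t) = -24 and substituting t = 2, we find j = -24.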